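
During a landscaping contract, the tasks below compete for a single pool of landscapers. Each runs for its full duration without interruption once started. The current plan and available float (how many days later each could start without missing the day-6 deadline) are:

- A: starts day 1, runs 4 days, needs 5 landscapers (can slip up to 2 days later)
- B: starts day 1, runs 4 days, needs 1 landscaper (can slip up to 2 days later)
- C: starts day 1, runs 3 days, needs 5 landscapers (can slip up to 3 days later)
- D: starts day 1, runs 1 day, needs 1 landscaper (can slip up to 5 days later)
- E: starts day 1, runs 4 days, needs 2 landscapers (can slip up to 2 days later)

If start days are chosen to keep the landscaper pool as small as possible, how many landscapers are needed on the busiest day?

13

Early-start (A@1, B@1, C@1, D@1, E@1) gives peak 14: d1:14  d2:13  d3:13  d4:8  d5:0  d6:0.
Shift E→2.
Schedule A@1, B@1, C@1, D@1, E@2: d1:12  d2:13  d3:13  d4:8  d5:2  d6:0 — peak 13.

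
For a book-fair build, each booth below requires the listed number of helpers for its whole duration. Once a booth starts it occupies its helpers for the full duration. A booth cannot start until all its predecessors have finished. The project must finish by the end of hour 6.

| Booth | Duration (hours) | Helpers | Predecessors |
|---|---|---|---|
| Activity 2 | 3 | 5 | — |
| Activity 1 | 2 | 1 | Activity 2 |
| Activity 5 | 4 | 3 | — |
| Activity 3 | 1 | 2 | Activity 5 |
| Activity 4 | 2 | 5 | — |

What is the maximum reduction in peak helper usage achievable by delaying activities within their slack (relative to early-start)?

Early-start peak: h1:13  h2:13  h3:8  h4:4  h5:3  h6:0 ⇒ 13.
Leveled (Activity 2@1, Activity 1@4, Activity 5@1, Activity 3@5, Activity 4@5): h1:8  h2:8  h3:8  h4:4  h5:8  h6:5 ⇒ 8.
Reduction 13 − 8 = 5.

5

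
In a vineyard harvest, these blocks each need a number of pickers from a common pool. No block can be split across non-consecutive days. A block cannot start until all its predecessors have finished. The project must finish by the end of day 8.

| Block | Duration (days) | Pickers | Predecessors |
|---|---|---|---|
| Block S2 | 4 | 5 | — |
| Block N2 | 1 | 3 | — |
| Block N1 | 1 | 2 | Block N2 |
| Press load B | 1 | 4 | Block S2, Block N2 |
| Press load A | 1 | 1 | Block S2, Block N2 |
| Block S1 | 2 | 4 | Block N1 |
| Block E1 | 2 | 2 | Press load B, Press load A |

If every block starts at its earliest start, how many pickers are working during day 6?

2

At early start, day 6 has: Block E1.
Demand: 2 = 2.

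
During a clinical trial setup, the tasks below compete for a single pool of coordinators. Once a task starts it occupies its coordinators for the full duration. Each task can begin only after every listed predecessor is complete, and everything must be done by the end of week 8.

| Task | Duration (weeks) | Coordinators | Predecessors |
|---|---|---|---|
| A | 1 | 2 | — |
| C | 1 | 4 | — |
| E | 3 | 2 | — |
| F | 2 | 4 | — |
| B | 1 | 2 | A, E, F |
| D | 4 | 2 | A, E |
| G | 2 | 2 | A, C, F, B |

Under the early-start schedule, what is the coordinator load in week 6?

4

At early start, week 6 has: D, G.
Demand: 2 + 2 = 4.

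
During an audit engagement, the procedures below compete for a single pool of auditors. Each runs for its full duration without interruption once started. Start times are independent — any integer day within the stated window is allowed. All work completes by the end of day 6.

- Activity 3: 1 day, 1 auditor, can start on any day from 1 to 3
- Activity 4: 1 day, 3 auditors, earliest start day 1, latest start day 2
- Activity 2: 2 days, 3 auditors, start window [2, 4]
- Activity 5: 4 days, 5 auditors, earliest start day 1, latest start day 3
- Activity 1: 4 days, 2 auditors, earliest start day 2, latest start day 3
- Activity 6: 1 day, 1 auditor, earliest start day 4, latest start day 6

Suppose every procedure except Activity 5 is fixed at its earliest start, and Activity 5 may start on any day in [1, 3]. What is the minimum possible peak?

Activity 5@1: d1:9  d2:10  d3:10  d4:8  d5:2  d6:0 → peak 10
Activity 5@2: d1:4  d2:10  d3:10  d4:8  d5:7  d6:0 → peak 10
Activity 5@3: d1:4  d2:5  d3:10  d4:8  d5:7  d6:5 → peak 10
Best is Activity 5@1, peak 10.

10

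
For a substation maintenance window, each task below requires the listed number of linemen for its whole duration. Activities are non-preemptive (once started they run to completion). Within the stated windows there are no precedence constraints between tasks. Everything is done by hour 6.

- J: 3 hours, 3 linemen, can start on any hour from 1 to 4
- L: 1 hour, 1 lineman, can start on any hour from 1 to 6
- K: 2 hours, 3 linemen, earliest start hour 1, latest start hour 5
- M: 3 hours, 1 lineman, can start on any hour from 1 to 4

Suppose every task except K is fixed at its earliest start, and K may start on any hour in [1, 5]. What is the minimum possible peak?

K@1: h1:8  h2:7  h3:4  h4:0  h5:0  h6:0 → peak 8
K@2: h1:5  h2:7  h3:7  h4:0  h5:0  h6:0 → peak 7
K@3: h1:5  h2:4  h3:7  h4:3  h5:0  h6:0 → peak 7
K@4: h1:5  h2:4  h3:4  h4:3  h5:3  h6:0 → peak 5
K@5: h1:5  h2:4  h3:4  h4:0  h5:3  h6:3 → peak 5
Best is K@4, peak 5.

5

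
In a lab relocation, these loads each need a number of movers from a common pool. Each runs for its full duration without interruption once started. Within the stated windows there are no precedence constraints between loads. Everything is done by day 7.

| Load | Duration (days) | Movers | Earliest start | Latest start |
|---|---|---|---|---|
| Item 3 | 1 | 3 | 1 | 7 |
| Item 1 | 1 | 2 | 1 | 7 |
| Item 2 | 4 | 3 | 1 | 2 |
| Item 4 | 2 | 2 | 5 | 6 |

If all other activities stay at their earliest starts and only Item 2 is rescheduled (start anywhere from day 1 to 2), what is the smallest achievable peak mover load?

5

Item 2@1: d1:8  d2:3  d3:3  d4:3  d5:2  d6:2  d7:0 → peak 8
Item 2@2: d1:5  d2:3  d3:3  d4:3  d5:5  d6:2  d7:0 → peak 5
Best is Item 2@2, peak 5.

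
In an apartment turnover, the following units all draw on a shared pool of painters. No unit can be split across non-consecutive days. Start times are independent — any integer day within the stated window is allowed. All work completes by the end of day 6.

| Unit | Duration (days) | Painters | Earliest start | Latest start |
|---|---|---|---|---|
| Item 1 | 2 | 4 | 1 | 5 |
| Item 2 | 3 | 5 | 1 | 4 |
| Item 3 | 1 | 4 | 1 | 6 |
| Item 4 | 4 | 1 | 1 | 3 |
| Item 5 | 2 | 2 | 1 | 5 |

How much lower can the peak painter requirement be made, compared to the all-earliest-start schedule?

10

Early-start peak: d1:16  d2:12  d3:6  d4:1  d5:0  d6:0 ⇒ 16.
Leveled (Item 1@1, Item 2@3, Item 3@6, Item 4@3, Item 5@1): d1:6  d2:6  d3:6  d4:6  d5:6  d6:5 ⇒ 6.
Reduction 16 − 6 = 10.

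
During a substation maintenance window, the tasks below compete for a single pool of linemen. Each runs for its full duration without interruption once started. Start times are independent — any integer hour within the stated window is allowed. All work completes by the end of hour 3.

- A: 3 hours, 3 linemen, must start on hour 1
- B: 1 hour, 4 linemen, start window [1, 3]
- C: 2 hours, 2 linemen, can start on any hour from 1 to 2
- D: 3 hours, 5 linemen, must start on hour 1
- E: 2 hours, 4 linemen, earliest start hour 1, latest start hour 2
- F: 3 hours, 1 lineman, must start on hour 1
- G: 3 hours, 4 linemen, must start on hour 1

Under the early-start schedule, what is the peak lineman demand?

Early-start schedule: A@1, B@1, C@1, D@1, E@1, F@1, G@1.
Load per hour: hour 1: 23, hour 2: 19, hour 3: 13.
Peak is 23.

23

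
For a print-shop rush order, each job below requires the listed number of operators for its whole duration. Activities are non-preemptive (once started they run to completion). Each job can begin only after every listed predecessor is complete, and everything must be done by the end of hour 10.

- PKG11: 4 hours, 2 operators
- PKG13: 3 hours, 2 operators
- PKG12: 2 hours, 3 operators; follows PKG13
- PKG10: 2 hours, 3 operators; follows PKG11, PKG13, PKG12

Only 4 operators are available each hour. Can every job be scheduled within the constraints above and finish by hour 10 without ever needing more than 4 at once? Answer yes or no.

yes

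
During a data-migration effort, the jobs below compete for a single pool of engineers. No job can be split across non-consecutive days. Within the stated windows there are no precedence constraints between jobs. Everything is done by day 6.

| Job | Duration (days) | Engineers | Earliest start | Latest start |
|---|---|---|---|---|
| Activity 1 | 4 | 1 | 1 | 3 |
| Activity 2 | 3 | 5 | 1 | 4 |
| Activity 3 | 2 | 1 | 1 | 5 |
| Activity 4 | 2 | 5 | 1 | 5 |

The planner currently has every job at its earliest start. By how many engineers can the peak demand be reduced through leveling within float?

6

Early-start peak: d1:12  d2:12  d3:6  d4:1  d5:0  d6:0 ⇒ 12.
Leveled (Activity 1@1, Activity 2@1, Activity 3@4, Activity 4@5): d1:6  d2:6  d3:6  d4:2  d5:6  d6:5 ⇒ 6.
Reduction 12 − 6 = 6.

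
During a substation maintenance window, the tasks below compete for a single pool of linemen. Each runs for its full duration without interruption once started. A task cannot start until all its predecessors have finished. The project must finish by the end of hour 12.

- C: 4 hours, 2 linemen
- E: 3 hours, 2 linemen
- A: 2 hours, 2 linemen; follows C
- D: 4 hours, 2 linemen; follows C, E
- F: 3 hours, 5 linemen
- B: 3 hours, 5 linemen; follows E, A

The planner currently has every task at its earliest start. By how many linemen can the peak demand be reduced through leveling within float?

2

Early-start peak: h1:9  h2:9  h3:9  h4:2  h5:4  h6:4  h7:7  h8:7  h9:5  h10:0  h11:0  h12:0 ⇒ 9.
Leveled (C@1, E@1, A@5, D@5, F@7, B@10): h1:4  h2:4  h3:4  h4:2  h5:4  h6:4  h7:7  h8:7  h9:5  h10:5  h11:5  h12:5 ⇒ 7.
Reduction 9 − 7 = 2.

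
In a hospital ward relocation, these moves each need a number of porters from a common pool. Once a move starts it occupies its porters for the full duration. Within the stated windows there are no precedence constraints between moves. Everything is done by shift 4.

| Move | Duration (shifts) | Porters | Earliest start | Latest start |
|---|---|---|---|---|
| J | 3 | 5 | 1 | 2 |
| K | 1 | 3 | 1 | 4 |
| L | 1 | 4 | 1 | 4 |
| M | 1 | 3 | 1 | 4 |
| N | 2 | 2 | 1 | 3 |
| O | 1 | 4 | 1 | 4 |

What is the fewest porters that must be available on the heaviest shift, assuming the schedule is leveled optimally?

Early-start (J@1, K@1, L@1, M@1, N@1, O@1) gives peak 21: s1:21  s2:7  s3:5  s4:0.
Shift L→2, M→4, N→3, O→4.
Schedule J@1, K@1, L@2, M@4, N@3, O@4: s1:8  s2:9  s3:7  s4:9 — peak 9.
Total porter-shifts = 33 over 4 shifts ⇒ peak ≥ ⌈33/4⌉ = 9, so 9 is optimal.

9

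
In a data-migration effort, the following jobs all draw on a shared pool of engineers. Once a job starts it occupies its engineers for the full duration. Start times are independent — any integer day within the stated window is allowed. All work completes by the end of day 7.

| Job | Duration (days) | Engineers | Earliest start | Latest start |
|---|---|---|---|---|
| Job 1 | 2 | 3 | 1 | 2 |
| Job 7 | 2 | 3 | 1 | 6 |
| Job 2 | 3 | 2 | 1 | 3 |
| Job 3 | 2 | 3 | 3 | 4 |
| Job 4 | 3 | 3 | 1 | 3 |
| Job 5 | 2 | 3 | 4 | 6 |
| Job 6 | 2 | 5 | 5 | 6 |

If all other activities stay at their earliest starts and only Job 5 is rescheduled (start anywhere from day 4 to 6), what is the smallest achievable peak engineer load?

11

Job 5@4: d1:11  d2:11  d3:8  d4:6  d5:8  d6:5  d7:0 → peak 11
Job 5@5: d1:11  d2:11  d3:8  d4:3  d5:8  d6:8  d7:0 → peak 11
Job 5@6: d1:11  d2:11  d3:8  d4:3  d5:5  d6:8  d7:3 → peak 11
Best is Job 5@4, peak 11.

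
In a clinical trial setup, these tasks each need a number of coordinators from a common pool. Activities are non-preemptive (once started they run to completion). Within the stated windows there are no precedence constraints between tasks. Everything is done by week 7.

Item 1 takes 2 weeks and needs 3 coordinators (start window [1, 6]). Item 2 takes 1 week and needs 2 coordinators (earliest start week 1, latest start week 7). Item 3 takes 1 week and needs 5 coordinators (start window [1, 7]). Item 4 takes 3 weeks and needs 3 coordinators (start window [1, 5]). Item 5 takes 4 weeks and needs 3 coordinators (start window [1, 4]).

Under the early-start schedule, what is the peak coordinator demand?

16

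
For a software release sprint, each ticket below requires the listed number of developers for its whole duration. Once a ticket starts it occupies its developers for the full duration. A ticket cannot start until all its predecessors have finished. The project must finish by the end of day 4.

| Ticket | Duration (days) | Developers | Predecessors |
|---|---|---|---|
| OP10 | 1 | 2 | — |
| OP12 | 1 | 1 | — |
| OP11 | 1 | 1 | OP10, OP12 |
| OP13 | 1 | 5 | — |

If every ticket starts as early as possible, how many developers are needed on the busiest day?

Early-start schedule: OP10@1, OP12@1, OP11@2, OP13@1.
Load per day: day 1: 8, day 2: 1, day 3: 0, day 4: 0.
Peak is 8.

8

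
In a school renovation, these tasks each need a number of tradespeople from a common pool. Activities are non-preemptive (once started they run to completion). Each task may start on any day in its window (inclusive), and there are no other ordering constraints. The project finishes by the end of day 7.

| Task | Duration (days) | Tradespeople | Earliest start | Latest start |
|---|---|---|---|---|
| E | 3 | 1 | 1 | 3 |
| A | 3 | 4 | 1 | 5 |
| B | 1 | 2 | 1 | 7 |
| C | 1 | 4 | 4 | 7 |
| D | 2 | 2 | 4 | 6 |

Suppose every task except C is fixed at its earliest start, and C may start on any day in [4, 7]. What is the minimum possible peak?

C@4: d1:7  d2:5  d3:5  d4:6  d5:2  d6:0  d7:0 → peak 7
C@5: d1:7  d2:5  d3:5  d4:2  d5:6  d6:0  d7:0 → peak 7
C@6: d1:7  d2:5  d3:5  d4:2  d5:2  d6:4  d7:0 → peak 7
C@7: d1:7  d2:5  d3:5  d4:2  d5:2  d6:0  d7:4 → peak 7
Best is C@4, peak 7.

7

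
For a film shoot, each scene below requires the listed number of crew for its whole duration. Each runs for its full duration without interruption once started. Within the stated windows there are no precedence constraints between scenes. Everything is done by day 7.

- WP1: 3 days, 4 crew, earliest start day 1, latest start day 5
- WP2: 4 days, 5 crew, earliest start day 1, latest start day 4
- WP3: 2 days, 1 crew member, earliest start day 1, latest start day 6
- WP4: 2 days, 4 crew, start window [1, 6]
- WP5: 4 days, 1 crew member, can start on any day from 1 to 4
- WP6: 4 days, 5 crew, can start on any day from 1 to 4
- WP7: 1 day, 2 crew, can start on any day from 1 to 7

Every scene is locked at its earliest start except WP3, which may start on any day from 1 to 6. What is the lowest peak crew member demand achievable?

WP3@1: d1:22  d2:20  d3:15  d4:11  d5:0  d6:0  d7:0 → peak 22
WP3@2: d1:21  d2:20  d3:16  d4:11  d5:0  d6:0  d7:0 → peak 21
WP3@3: d1:21  d2:19  d3:16  d4:12  d5:0  d6:0  d7:0 → peak 21
WP3@4: d1:21  d2:19  d3:15  d4:12  d5:1  d6:0  d7:0 → peak 21
WP3@5: d1:21  d2:19  d3:15  d4:11  d5:1  d6:1  d7:0 → peak 21
WP3@6: d1:21  d2:19  d3:15  d4:11  d5:0  d6:1  d7:1 → peak 21
Best is WP3@2, peak 21.

21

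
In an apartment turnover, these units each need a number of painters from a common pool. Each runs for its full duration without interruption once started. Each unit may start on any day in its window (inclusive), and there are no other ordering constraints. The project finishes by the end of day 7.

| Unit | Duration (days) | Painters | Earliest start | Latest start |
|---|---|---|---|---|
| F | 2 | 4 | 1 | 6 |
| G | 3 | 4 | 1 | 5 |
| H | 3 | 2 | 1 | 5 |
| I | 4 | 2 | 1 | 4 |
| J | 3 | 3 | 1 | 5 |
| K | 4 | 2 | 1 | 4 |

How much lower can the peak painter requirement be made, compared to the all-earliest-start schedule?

8

Early-start peak: d1:17  d2:17  d3:13  d4:4  d5:0  d6:0  d7:0 ⇒ 17.
Leveled (F@1, G@1, H@3, I@3, J@4, K@4): d1:8  d2:8  d3:8  d4:9  d5:9  d6:7  d7:2 ⇒ 9.
Reduction 17 − 9 = 8.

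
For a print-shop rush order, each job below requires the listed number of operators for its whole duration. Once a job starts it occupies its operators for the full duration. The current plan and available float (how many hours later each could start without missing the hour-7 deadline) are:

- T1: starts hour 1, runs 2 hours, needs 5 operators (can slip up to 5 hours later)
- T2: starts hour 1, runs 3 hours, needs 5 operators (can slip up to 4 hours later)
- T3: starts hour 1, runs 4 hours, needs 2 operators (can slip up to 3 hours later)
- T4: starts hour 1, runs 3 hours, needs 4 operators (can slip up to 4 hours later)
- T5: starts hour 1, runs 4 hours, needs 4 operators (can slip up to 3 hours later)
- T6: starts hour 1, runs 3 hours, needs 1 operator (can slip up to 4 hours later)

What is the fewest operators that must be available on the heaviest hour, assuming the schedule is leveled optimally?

Early-start (T1@1, T2@1, T3@1, T4@1, T5@1, T6@1) gives peak 21: h1:21  h2:21  h3:16  h4:6  h5:0  h6:0  h7:0.
Shift T3→3, T4→3, T5→4, T6→4.
Schedule T1@1, T2@1, T3@3, T4@3, T5@4, T6@4: h1:10  h2:10  h3:11  h4:11  h5:11  h6:7  h7:4 — peak 11.

11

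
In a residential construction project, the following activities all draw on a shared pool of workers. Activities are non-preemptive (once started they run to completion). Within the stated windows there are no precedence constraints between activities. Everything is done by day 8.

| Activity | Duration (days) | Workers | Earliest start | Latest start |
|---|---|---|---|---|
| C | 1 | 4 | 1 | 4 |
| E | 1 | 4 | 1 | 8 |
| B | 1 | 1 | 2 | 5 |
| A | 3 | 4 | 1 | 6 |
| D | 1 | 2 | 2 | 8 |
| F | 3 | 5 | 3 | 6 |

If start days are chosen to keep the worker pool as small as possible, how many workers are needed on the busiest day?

Early-start (C@1, E@1, B@2, A@1, D@2, F@3) gives peak 12: d1:12  d2:7  d3:9  d4:5  d5:5  d6:0  d7:0  d8:0.
Shift E→2, A→3, D→3, F→6.
Schedule C@1, E@2, B@2, A@3, D@3, F@6: d1:4  d2:5  d3:6  d4:4  d5:4  d6:5  d7:5  d8:5 — peak 6.

6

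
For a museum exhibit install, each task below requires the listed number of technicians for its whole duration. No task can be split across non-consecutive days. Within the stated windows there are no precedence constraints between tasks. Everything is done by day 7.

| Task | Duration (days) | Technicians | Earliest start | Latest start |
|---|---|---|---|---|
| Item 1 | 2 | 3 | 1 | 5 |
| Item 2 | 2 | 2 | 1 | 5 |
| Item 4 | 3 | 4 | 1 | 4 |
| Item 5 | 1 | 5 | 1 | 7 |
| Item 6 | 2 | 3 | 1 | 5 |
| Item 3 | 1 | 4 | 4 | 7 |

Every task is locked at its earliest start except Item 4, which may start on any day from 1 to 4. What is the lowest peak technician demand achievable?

13

Item 4@1: d1:17  d2:12  d3:4  d4:4  d5:0  d6:0  d7:0 → peak 17
Item 4@2: d1:13  d2:12  d3:4  d4:8  d5:0  d6:0  d7:0 → peak 13
Item 4@3: d1:13  d2:8  d3:4  d4:8  d5:4  d6:0  d7:0 → peak 13
Item 4@4: d1:13  d2:8  d3:0  d4:8  d5:4  d6:4  d7:0 → peak 13
Best is Item 4@2, peak 13.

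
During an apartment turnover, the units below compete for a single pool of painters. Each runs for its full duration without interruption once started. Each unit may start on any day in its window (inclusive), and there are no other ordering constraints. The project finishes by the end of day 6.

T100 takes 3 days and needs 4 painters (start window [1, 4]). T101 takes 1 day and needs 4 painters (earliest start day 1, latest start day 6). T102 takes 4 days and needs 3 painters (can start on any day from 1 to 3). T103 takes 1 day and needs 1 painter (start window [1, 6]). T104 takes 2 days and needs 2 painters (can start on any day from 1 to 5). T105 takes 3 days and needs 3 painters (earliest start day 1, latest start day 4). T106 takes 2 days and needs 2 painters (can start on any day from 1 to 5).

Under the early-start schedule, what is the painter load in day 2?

At early start, day 2 has: T100, T102, T104, T105, T106.
Demand: 4 + 3 + 2 + 3 + 2 = 14.

14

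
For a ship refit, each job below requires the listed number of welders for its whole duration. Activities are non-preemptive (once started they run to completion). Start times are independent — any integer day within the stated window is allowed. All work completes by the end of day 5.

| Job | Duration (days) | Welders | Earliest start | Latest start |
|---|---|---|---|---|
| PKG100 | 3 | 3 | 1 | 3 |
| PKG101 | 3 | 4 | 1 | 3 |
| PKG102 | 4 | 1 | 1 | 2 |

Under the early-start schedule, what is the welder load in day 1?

At early start, day 1 has: PKG100, PKG101, PKG102.
Demand: 3 + 4 + 1 = 8.

8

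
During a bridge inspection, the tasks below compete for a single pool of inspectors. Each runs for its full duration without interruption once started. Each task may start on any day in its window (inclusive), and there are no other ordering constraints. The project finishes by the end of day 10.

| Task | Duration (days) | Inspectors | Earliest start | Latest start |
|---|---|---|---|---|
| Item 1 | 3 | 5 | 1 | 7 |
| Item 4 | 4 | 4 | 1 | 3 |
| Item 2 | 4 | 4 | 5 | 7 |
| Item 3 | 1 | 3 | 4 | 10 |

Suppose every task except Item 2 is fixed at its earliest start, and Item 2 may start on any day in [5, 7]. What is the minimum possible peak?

Item 2@5: d1:9  d2:9  d3:9  d4:7  d5:4  d6:4  d7:4  d8:4  d9:0  d10:0 → peak 9
Item 2@6: d1:9  d2:9  d3:9  d4:7  d5:0  d6:4  d7:4  d8:4  d9:4  d10:0 → peak 9
Item 2@7: d1:9  d2:9  d3:9  d4:7  d5:0  d6:0  d7:4  d8:4  d9:4  d10:4 → peak 9
Best is Item 2@5, peak 9.

9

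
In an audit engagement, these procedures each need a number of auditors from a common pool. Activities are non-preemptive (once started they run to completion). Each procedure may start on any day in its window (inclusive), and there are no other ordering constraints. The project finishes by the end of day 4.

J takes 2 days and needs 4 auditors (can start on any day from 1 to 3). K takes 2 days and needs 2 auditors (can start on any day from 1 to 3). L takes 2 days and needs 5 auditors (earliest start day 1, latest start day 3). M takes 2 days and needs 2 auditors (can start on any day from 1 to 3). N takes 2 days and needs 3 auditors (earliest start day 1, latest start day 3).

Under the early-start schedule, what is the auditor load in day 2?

At early start, day 2 has: J, K, L, M, N.
Demand: 4 + 2 + 5 + 2 + 3 = 16.

16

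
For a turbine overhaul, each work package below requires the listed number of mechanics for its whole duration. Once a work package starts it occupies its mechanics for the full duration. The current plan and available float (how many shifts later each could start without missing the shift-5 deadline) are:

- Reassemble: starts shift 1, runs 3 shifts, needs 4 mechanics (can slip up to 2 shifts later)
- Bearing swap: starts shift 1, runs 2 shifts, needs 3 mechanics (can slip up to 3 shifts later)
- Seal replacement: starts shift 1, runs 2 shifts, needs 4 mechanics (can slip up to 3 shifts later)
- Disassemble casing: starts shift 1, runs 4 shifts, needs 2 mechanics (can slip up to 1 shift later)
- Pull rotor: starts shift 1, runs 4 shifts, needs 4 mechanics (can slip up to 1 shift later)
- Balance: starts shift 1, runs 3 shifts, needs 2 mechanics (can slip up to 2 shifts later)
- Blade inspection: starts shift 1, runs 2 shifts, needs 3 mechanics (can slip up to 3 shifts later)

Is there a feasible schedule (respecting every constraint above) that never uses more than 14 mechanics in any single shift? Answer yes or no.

yes

Schedule Reassemble@1, Bearing swap@4, Seal replacement@1, Disassemble casing@1, Pull rotor@1, Balance@3, Blade inspection@4: s1:14  s2:14  s3:12  s4:14  s5:8 — peak 14 ≤ 14.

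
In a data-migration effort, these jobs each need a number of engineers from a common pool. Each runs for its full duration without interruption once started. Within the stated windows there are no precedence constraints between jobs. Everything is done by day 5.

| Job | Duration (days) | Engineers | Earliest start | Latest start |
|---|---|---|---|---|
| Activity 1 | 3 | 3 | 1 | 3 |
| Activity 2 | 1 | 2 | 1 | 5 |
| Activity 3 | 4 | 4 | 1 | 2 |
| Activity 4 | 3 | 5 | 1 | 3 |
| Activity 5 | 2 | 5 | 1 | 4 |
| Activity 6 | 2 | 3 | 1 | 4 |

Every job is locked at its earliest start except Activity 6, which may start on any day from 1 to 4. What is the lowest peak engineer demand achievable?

19

Activity 6@1: d1:22  d2:20  d3:12  d4:4  d5:0 → peak 22
Activity 6@2: d1:19  d2:20  d3:15  d4:4  d5:0 → peak 20
Activity 6@3: d1:19  d2:17  d3:15  d4:7  d5:0 → peak 19
Activity 6@4: d1:19  d2:17  d3:12  d4:7  d5:3 → peak 19
Best is Activity 6@3, peak 19.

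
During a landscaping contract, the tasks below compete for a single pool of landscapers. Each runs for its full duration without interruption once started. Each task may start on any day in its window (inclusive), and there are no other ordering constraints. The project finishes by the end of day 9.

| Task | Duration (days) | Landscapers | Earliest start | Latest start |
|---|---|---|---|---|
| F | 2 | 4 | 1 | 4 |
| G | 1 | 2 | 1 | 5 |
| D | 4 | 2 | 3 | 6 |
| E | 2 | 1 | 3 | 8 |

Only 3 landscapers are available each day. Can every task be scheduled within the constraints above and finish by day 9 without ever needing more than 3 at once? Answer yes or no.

no

The minimum achievable peak is 4; 3 < 4, so no feasible schedule stays within the cap.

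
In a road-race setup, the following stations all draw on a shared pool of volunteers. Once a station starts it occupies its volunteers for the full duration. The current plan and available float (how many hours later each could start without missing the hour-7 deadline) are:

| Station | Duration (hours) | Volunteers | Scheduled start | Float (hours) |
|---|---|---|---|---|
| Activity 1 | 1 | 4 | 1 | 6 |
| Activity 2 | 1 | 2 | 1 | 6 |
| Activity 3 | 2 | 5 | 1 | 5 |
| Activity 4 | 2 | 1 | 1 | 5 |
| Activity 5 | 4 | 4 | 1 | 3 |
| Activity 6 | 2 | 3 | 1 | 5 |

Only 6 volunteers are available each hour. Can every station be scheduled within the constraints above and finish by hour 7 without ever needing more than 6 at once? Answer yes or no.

The minimum achievable peak is 7; 6 < 7, so no feasible schedule stays within the cap.

no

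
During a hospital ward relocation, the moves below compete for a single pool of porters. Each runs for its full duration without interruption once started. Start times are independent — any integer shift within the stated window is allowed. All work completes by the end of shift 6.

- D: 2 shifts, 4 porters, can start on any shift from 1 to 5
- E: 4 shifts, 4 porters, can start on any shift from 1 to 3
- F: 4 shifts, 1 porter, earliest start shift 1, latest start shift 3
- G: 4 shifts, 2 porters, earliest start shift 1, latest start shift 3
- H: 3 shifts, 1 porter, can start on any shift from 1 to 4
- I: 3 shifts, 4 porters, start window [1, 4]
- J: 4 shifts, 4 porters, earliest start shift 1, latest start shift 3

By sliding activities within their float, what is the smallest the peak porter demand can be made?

Early-start (D@1, E@1, F@1, G@1, H@1, I@1, J@1) gives peak 20: s1:20  s2:20  s3:16  s4:11  s5:0  s6:0.
Shift I→4, J→3.
Schedule D@1, E@1, F@1, G@1, H@1, I@4, J@3: s1:12  s2:12  s3:12  s4:15  s5:8  s6:8 — peak 15.

15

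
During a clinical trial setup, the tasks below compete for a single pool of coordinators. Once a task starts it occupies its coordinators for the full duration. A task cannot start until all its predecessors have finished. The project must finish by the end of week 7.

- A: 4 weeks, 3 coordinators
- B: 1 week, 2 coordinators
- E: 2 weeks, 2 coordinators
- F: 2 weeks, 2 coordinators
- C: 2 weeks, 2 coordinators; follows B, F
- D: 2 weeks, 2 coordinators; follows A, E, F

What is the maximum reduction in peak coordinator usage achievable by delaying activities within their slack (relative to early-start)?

4

Early-start peak: w1:9  w2:7  w3:5  w4:5  w5:2  w6:2  w7:0 ⇒ 9.
Leveled (A@1, B@1, E@2, F@4, C@6, D@6): w1:5  w2:5  w3:5  w4:5  w5:2  w6:4  w7:4 ⇒ 5.
Reduction 9 − 5 = 4.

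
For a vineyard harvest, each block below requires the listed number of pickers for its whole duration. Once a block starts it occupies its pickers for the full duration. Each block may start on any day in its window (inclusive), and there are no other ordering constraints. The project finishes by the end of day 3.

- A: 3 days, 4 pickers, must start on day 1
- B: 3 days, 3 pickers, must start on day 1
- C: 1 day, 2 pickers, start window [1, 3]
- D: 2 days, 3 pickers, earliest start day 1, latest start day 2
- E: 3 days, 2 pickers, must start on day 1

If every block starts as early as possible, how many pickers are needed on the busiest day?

Early-start schedule: A@1, B@1, C@1, D@1, E@1.
Load per day: day 1: 14, day 2: 12, day 3: 9.
Peak is 14.

14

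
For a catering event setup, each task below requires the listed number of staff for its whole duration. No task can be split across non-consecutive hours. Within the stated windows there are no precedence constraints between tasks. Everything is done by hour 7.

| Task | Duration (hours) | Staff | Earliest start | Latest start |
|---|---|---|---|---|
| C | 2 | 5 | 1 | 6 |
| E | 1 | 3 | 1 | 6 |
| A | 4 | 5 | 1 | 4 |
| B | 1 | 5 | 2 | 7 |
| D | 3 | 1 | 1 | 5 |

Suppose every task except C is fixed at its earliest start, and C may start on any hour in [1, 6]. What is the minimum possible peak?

11

C@1: h1:14  h2:16  h3:6  h4:5  h5:0  h6:0  h7:0 → peak 16
C@2: h1:9  h2:16  h3:11  h4:5  h5:0  h6:0  h7:0 → peak 16
C@3: h1:9  h2:11  h3:11  h4:10  h5:0  h6:0  h7:0 → peak 11
C@4: h1:9  h2:11  h3:6  h4:10  h5:5  h6:0  h7:0 → peak 11
C@5: h1:9  h2:11  h3:6  h4:5  h5:5  h6:5  h7:0 → peak 11
C@6: h1:9  h2:11  h3:6  h4:5  h5:0  h6:5  h7:5 → peak 11
Best is C@3, peak 11.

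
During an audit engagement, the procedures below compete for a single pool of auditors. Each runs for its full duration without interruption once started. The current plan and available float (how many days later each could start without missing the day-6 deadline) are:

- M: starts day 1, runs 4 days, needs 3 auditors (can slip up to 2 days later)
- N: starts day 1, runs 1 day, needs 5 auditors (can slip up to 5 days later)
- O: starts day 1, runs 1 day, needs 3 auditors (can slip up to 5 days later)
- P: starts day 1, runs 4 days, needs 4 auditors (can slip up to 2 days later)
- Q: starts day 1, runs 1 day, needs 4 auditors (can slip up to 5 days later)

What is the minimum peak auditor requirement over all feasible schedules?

7

Early-start (M@1, N@1, O@1, P@1, Q@1) gives peak 19: d1:19  d2:7  d3:7  d4:7  d5:0  d6:0.
Shift N→5, O→6, Q→6.
Schedule M@1, N@5, O@6, P@1, Q@6: d1:7  d2:7  d3:7  d4:7  d5:5  d6:7 — peak 7.
Total auditor-days = 40 over 6 days ⇒ peak ≥ ⌈40/6⌉ = 7, so 7 is optimal.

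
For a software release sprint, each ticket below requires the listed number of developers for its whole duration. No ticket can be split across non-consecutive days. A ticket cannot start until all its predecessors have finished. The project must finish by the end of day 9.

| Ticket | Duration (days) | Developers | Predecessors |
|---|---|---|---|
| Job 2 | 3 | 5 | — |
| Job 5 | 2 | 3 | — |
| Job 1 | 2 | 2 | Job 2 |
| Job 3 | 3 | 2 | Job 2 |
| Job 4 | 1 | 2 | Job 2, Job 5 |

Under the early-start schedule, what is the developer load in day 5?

4

At early start, day 5 has: Job 1, Job 3.
Demand: 2 + 2 = 4.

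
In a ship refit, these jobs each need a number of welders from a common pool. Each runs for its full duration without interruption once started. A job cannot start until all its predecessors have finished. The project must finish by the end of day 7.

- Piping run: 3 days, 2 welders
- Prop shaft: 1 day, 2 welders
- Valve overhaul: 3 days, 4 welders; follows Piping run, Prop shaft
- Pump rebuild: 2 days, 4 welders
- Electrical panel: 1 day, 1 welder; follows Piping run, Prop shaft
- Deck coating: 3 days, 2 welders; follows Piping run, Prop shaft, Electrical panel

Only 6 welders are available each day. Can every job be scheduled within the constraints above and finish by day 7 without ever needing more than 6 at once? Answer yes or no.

Schedule Piping run@1, Prop shaft@1, Valve overhaul@4, Pump rebuild@2, Electrical panel@4, Deck coating@5: d1:4  d2:6  d3:6  d4:5  d5:6  d6:6  d7:2 — peak 6 ≤ 6.

yes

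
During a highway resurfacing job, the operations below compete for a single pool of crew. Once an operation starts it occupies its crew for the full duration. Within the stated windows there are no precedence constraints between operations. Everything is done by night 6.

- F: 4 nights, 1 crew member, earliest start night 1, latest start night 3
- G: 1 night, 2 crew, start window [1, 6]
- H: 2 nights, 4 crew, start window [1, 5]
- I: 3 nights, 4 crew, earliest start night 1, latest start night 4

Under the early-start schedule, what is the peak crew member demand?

11

Early-start schedule: F@1, G@1, H@1, I@1.
Load per night: night 1: 11, night 2: 9, night 3: 5, night 4: 1, night 5: 0, night 6: 0.
Peak is 11.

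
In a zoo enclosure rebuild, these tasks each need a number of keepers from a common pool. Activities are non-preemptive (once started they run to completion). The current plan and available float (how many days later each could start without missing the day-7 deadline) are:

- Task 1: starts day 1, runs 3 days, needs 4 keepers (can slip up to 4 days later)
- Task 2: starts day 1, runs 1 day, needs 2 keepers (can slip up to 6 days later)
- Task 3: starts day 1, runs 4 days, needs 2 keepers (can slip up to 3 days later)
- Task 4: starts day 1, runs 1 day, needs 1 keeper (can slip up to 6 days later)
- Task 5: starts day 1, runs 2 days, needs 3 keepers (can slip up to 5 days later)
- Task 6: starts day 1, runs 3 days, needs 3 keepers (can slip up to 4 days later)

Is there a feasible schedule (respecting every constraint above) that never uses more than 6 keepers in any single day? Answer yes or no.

Schedule Task 1@1, Task 2@1, Task 3@2, Task 4@4, Task 5@6, Task 6@4: d1:6  d2:6  d3:6  d4:6  d5:5  d6:6  d7:3 — peak 6 ≤ 6.

yes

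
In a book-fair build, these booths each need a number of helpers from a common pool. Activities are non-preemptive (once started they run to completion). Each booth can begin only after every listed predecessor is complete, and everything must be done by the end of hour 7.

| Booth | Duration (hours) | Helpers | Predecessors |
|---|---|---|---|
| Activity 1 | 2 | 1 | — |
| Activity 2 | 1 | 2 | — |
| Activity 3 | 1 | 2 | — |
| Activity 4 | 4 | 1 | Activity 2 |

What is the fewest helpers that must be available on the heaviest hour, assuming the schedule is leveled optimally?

2

Early-start (Activity 1@1, Activity 2@1, Activity 3@1, Activity 4@2) gives peak 5: h1:5  h2:2  h3:1  h4:1  h5:1  h6:0  h7:0.
Shift Activity 1→2, Activity 3→6.
Schedule Activity 1@2, Activity 2@1, Activity 3@6, Activity 4@2: h1:2  h2:2  h3:2  h4:1  h5:1  h6:2  h7:0 — peak 2.
Total helper-hours = 10 over 7 hours ⇒ peak ≥ ⌈10/7⌉ = 2, so 2 is optimal.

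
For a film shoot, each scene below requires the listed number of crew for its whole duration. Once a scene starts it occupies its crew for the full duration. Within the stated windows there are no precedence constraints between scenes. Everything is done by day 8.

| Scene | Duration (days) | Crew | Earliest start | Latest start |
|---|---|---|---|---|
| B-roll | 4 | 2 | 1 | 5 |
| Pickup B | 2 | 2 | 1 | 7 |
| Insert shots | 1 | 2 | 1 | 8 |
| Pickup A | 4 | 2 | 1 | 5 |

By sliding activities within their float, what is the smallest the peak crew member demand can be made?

4

Early-start (B-roll@1, Pickup B@1, Insert shots@1, Pickup A@1) gives peak 8: d1:8  d2:6  d3:4  d4:4  d5:0  d6:0  d7:0  d8:0.
Shift Insert shots→3, Pickup A→4.
Schedule B-roll@1, Pickup B@1, Insert shots@3, Pickup A@4: d1:4  d2:4  d3:4  d4:4  d5:2  d6:2  d7:2  d8:0 — peak 4.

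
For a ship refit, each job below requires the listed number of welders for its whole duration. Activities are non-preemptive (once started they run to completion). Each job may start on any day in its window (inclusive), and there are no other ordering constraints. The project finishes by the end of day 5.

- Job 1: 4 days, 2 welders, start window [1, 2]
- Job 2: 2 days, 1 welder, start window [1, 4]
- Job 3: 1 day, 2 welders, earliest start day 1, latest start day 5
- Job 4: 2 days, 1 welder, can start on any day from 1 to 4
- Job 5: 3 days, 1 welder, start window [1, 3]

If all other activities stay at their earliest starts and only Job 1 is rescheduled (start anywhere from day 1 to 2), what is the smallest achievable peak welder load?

Job 1@1: d1:7  d2:5  d3:3  d4:2  d5:0 → peak 7
Job 1@2: d1:5  d2:5  d3:3  d4:2  d5:2 → peak 5
Best is Job 1@2, peak 5.

5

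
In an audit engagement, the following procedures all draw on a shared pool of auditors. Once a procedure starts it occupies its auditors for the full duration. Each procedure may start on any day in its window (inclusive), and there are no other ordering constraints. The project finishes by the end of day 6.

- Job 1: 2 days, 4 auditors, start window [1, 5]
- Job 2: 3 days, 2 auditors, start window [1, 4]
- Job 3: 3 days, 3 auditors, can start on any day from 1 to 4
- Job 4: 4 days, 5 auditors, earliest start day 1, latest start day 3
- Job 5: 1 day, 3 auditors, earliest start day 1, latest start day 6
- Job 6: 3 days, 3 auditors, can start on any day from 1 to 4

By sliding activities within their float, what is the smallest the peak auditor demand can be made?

Early-start (Job 1@1, Job 2@1, Job 3@1, Job 4@1, Job 5@1, Job 6@1) gives peak 20: d1:20  d2:17  d3:13  d4:5  d5:0  d6:0.
Shift Job 2→2, Job 4→3, Job 6→4.
Schedule Job 1@1, Job 2@2, Job 3@1, Job 4@3, Job 5@1, Job 6@4: d1:10  d2:9  d3:10  d4:10  d5:8  d6:8 — peak 10.
Total auditor-days = 55 over 6 days ⇒ peak ≥ ⌈55/6⌉ = 10, so 10 is optimal.

10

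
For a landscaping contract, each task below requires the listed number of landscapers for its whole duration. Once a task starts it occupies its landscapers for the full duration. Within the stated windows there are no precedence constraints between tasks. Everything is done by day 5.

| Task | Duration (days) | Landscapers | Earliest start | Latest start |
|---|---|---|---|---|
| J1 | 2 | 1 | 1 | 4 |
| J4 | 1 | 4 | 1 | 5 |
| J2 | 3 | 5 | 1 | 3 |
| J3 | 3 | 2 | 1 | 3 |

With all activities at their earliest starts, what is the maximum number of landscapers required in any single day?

12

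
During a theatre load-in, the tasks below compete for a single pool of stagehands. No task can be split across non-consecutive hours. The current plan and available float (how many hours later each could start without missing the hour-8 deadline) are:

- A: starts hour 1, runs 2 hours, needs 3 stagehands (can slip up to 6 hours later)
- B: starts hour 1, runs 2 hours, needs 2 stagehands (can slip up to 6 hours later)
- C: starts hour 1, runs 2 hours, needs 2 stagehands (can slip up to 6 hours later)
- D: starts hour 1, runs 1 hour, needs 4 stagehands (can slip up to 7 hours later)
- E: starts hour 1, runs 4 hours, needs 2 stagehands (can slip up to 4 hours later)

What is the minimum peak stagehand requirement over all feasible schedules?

4

Early-start (A@1, B@1, C@1, D@1, E@1) gives peak 13: h1:13  h2:9  h3:2  h4:2  h5:0  h6:0  h7:0  h8:0.
Shift B→3, C→5, D→7, E→3.
Schedule A@1, B@3, C@5, D@7, E@3: h1:3  h2:3  h3:4  h4:4  h5:4  h6:4  h7:4  h8:0 — peak 4.
Total stagehand-hours = 26 over 8 hours ⇒ peak ≥ ⌈26/8⌉ = 4, so 4 is optimal.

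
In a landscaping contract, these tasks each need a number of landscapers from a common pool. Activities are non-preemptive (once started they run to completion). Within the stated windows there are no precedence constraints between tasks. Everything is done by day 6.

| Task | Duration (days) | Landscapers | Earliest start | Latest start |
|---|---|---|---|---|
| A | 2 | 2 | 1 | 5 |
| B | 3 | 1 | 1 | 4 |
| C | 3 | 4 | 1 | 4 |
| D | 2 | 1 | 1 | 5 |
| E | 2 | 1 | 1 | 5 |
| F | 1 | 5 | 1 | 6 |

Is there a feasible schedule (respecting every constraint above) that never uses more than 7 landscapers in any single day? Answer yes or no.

yes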